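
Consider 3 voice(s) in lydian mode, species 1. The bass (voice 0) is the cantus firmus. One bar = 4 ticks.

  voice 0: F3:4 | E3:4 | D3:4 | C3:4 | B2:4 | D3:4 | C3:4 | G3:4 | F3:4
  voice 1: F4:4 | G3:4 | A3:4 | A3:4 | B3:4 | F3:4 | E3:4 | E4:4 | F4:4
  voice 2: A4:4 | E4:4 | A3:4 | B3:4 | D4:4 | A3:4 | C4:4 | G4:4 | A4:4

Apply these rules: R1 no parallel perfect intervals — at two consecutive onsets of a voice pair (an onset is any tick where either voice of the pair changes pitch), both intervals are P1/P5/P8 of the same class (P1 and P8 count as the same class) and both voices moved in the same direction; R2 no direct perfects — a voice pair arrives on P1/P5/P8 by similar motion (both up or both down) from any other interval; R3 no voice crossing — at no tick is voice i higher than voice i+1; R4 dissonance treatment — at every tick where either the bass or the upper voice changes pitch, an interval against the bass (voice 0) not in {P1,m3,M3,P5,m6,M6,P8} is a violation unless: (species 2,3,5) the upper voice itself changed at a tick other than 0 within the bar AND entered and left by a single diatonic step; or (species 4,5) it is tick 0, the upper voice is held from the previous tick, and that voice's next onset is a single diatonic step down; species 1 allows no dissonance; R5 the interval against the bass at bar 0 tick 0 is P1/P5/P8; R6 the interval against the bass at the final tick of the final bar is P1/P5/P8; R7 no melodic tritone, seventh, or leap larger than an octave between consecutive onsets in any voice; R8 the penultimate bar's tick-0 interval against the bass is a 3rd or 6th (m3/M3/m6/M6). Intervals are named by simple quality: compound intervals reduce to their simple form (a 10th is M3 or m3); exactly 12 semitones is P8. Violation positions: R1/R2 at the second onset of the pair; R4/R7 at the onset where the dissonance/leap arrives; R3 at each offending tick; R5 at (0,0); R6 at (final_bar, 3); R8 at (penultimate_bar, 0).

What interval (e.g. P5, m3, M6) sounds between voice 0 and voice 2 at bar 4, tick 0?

voice 0=B2 voice 2=D4 -> m3

m3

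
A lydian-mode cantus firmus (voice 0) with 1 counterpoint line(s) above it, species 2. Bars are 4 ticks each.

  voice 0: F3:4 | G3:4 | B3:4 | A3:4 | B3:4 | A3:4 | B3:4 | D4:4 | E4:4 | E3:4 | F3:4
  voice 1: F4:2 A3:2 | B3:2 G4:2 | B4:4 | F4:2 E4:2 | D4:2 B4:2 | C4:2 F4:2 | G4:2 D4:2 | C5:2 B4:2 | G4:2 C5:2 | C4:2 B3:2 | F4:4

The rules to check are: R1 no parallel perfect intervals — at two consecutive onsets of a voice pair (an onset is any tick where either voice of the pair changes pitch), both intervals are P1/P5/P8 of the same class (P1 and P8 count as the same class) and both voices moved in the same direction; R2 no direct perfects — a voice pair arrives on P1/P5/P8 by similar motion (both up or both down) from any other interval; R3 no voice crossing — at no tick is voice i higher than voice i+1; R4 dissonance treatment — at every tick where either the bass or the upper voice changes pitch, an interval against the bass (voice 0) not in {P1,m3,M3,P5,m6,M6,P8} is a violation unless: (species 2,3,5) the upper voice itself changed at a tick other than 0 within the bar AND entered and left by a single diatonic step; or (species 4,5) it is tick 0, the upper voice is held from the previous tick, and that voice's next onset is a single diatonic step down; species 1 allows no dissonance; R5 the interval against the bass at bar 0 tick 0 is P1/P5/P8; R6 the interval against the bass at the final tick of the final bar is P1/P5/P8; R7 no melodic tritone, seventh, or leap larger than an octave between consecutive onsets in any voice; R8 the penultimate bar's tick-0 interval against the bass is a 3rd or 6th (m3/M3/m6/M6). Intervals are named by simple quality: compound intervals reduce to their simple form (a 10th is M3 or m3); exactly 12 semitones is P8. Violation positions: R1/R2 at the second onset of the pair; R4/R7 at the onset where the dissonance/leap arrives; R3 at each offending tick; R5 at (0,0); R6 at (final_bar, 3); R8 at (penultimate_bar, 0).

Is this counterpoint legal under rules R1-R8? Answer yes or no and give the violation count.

No (7 violations)

bar 0: v0=F3 v1=F4 (P8)
bar 1: v0=G3 v1=B3 (M3)
bar 2: v0=B3 v1=B4 (P8)
bar 3: v0=A3 v1=F4 (m6)
bar 4: v0=B3 v1=D4 (m3)
bar 5: v0=A3 v1=C4 (m3)
bar 6: v0=B3 v1=G4 (m6)
bar 7: v0=D4 v1=C5 (m7)
bar 8: v0=E4 v1=G4 (m3)
bar 9: v0=E3 v1=C4 (m6)
bar 10: v0=F3 v1=F4 (P8)
  R1 @ bar2.0: G3/G4 P8 -> B3/B4 P8 similar
  R7 @ bar3.0: B4->F4 leap 6st
  R7 @ bar5.0: B4->C4 leap 11st
  R4 @ bar7.0: D4/C5 m7 untreated
  R7 @ bar7.0: D4->C5 leap 10st
  R2 @ bar10.0: E3/B3 P5 -> F3/F4 P8 similar
  R7 @ bar10.0: B3->F4 leap 6st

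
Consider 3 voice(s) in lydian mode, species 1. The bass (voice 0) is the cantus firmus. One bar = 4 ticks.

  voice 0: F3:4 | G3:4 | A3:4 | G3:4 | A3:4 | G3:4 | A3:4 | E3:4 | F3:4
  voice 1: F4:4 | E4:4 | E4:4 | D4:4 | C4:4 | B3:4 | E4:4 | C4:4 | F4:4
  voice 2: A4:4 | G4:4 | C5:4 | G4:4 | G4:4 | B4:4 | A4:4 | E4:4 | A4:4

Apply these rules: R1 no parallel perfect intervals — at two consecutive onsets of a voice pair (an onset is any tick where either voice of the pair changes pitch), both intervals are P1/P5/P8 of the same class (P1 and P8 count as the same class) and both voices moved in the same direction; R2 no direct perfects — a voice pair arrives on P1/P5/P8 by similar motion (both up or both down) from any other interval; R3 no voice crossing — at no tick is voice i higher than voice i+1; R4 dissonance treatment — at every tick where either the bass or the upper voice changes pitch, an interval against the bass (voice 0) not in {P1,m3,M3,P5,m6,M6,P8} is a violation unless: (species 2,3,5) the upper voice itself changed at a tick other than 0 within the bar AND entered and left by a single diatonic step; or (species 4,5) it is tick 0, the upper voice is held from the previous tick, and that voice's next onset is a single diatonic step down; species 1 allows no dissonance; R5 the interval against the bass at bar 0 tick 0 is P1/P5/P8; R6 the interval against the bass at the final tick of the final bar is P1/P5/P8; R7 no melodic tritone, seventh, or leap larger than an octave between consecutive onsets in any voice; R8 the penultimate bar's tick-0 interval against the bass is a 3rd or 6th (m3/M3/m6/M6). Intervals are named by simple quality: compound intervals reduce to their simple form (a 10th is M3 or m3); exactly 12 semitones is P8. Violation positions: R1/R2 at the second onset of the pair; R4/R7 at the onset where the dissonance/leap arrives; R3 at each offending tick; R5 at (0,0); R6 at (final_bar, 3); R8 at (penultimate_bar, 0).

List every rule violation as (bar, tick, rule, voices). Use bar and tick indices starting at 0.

(0, 0, R5, (0, 2))
(3, 0, R1, (0, 1))
(3, 0, R2, (0, 2))
(4, 0, R4, (0, 2))
(6, 0, R2, (0, 1))
(7, 0, R1, (0, 2))
(7, 0, R8, (0, 2))
(8, 0, R2, (0, 1))
(8, 3, R6, (0, 2))

bar 0: v0=F3 v1=F4 v2=A4 downbeat M3
bar 1: v0=G3 v1=E4 v2=G4 downbeat P8
bar 2: v0=A3 v1=E4 v2=C5 downbeat m3
bar 3: v0=G3 v1=D4 v2=G4 downbeat P8
bar 4: v0=A3 v1=C4 v2=G4 downbeat m7
bar 5: v0=G3 v1=B3 v2=B4 downbeat M3
bar 6: v0=A3 v1=E4 v2=A4 downbeat P8
bar 7: v0=E3 v1=C4 v2=E4 downbeat P8
bar 8: v0=F3 v1=F4 v2=A4 downbeat M3
  -> R5 @ bar 0 tick 0 v(0, 2): opens on M3
  -> R1 @ bar 3 tick 0 v(0, 1): A3/E4 P5 -> G3/D4 P5 similar
  -> R2 @ bar 3 tick 0 v(0, 2): A3/C5 m3 -> G3/G4 P8 similar
  -> R4 @ bar 4 tick 0 v(0, 2): A3/G4 m7 untreated
  -> R2 @ bar 6 tick 0 v(0, 1): G3/B3 M3 -> A3/E4 P5 similar
  -> R1 @ bar 7 tick 0 v(0, 2): A3/A4 P8 -> E3/E4 P8 similar
  -> R8 @ bar 7 tick 0 v(0, 2): penult P8 not 3rd/6th
  -> R2 @ bar 8 tick 0 v(0, 1): E3/C4 m6 -> F3/F4 P8 similar
  -> R6 @ bar 8 tick 3 v(0, 2): closes on M3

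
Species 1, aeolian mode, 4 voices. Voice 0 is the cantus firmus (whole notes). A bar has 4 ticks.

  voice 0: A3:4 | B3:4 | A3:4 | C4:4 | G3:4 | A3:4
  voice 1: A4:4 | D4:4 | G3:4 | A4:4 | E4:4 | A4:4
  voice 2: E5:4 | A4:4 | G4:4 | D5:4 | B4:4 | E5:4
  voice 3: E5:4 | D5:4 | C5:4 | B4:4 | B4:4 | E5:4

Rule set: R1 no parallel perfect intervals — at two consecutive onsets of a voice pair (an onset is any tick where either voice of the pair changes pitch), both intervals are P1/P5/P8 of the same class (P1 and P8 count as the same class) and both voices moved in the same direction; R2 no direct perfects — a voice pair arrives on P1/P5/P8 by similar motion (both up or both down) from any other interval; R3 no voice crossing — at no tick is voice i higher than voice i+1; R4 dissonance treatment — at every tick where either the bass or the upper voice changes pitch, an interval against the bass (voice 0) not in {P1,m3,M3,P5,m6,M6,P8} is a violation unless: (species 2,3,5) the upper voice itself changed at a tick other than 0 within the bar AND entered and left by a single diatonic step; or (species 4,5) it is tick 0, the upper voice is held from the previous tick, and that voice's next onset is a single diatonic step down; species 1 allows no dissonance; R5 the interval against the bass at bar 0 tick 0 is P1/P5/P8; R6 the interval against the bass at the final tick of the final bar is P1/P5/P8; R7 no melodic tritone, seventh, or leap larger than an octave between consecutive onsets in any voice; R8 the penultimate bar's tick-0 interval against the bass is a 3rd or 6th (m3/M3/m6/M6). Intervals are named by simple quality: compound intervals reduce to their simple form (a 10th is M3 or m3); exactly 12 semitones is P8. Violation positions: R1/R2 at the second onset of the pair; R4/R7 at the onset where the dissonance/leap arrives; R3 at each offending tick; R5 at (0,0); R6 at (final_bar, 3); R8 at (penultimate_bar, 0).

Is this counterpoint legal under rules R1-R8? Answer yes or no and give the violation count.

bar 0: v0=A3 v1=A4 v2=E5 v3=E5 (P5)
bar 1: v0=B3 v1=D4 v2=A4 v3=D5 (m3)
bar 2: v0=A3 v1=G3 v2=G4 v3=C5 (m3)
bar 3: v0=C4 v1=A4 v2=D5 v3=B4 (M7)
bar 4: v0=G3 v1=E4 v2=B4 v3=B4 (M3)
bar 5: v0=A3 v1=A4 v2=E5 v3=E5 (P5)
  R1 @ bar1.0: A4/E5 P5 -> D4/A4 P5 similar
  R2 @ bar1.0: A4/E5 P5 -> D4/D5 P8 similar
  R4 @ bar1.0: B3/A4 m7 untreated
  R2 @ bar2.0: D4/A4 P5 -> G3/G4 P8 similar
  R3 @ bar2.0: A3 above G3
  R4 @ bar2.0: A3/G3 M2 untreated
  R4 @ bar2.0: A3/G4 m7 untreated
  R3 @ bar2.1: A3 above G3
  R3 @ bar2.2: A3 above G3
  R3 @ bar2.3: A3 above G3
  R3 @ bar3.0: D5 above B4
  R4 @ bar3.0: C4/D5 M2 untreated
  R4 @ bar3.0: C4/B4 M7 untreated
  R7 @ bar3.0: G3->A4 leap 14st
  R3 @ bar3.1: D5 above B4
  R3 @ bar3.2: D5 above B4
  R3 @ bar3.3: D5 above B4
  R2 @ bar4.0: A4/D5 P4 -> E4/B4 P5 similar
  R1 @ bar5.0: E4/B4 P5 -> A4/E5 P5 similar
  R1 @ bar5.0: E4/B4 P5 -> A4/E5 P5 similar
  R1 @ bar5.0: B4/B4 P1 -> E5/E5 P1 similar
  R2 @ bar5.0: G3/E4 M6 -> A3/A4 P8 similar
  R2 @ bar5.0: G3/B4 M3 -> A3/E5 P5 similar
  R2 @ bar5.0: G3/B4 M3 -> A3/E5 P5 similar

No (24 violations)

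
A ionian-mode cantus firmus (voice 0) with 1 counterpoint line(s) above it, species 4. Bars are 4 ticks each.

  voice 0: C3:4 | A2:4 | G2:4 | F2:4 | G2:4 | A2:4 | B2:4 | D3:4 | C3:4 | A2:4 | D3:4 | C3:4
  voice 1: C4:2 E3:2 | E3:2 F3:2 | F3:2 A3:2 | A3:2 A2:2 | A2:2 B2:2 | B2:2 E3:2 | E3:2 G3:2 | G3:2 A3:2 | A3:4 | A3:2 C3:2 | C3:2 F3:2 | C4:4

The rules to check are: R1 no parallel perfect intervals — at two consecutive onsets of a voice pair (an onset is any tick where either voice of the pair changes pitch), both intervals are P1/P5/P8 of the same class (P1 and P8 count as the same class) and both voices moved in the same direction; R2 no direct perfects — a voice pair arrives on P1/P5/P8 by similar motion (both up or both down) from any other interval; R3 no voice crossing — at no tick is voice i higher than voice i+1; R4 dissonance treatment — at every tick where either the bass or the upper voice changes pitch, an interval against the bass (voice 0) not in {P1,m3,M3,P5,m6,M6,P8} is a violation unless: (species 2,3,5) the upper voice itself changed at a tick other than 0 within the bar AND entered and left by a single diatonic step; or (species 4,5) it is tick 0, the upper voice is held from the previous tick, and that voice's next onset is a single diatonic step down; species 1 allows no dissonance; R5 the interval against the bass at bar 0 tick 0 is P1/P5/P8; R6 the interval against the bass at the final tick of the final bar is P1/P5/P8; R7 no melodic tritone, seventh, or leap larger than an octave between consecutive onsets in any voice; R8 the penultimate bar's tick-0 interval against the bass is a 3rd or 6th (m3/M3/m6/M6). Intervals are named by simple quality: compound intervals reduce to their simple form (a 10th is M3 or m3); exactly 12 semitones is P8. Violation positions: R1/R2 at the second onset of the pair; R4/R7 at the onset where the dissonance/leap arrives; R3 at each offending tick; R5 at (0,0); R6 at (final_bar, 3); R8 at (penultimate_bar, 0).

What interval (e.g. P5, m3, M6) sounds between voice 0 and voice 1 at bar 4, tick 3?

voice 0=G2 voice 1=B2 -> M3

M3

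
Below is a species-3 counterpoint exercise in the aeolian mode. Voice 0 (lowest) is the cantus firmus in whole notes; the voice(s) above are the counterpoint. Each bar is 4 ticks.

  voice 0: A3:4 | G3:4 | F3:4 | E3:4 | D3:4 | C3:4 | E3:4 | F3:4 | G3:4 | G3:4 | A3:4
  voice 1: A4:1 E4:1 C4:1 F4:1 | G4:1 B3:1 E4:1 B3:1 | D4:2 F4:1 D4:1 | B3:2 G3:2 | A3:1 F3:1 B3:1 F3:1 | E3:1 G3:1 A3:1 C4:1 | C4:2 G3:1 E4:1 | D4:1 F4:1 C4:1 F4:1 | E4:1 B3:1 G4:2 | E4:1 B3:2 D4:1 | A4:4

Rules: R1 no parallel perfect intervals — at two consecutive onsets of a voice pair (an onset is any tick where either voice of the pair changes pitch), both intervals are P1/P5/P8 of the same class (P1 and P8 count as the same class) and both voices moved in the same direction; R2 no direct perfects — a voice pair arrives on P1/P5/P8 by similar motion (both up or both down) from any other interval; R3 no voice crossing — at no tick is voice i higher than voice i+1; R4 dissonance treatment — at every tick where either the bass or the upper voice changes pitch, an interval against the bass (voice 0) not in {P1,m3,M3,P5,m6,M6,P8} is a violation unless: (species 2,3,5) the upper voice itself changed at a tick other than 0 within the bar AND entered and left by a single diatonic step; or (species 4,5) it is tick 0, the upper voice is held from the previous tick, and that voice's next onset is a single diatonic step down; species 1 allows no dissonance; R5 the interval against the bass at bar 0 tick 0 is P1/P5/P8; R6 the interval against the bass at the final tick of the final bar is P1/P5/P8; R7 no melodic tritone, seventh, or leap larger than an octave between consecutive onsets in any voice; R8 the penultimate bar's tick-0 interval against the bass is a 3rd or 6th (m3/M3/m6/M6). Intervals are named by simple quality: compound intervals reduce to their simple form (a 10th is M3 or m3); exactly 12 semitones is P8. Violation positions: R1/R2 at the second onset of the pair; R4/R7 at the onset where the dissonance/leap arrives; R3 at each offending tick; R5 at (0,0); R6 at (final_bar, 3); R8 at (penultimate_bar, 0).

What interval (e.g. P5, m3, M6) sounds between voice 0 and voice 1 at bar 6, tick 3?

P8

voice 0=E3 voice 1=E4 -> P8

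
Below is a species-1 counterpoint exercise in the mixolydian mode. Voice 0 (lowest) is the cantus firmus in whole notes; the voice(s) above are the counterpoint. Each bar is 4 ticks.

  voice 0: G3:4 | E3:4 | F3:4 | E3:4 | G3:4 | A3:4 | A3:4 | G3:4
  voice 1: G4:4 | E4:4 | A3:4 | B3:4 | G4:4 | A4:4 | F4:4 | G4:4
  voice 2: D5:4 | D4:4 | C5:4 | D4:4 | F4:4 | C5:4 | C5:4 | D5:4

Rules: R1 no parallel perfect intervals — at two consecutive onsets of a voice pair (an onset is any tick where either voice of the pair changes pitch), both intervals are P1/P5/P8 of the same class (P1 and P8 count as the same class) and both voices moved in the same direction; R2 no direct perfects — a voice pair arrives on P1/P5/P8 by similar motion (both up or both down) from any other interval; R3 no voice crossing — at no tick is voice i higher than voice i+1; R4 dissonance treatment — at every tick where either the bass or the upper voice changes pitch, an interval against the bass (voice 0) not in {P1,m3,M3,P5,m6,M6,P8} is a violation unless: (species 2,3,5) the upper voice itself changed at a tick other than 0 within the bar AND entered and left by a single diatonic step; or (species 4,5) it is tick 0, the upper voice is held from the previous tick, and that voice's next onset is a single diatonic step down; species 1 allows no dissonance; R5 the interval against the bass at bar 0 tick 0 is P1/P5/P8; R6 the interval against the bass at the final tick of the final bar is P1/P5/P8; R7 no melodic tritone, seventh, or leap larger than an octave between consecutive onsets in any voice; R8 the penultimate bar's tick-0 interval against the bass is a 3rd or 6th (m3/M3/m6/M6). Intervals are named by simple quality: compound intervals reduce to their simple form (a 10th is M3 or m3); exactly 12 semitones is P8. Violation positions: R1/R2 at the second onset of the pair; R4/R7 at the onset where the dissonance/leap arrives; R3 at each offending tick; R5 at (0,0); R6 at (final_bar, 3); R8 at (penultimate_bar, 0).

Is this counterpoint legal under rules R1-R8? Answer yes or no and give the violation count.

bar 0: v0=G3 v1=G4 v2=D5 (P5)
bar 1: v0=E3 v1=E4 v2=D4 (m7)
bar 2: v0=F3 v1=A3 v2=C5 (P5)
bar 3: v0=E3 v1=B3 v2=D4 (m7)
bar 4: v0=G3 v1=G4 v2=F4 (m7)
bar 5: v0=A3 v1=A4 v2=C5 (m3)
bar 6: v0=A3 v1=F4 v2=C5 (m3)
bar 7: v0=G3 v1=G4 v2=D5 (P5)
  R1 @ bar1.0: G3/G4 P8 -> E3/E4 P8 similar
  R3 @ bar1.0: E4 above D4
  R4 @ bar1.0: E3/D4 m7 untreated
  R3 @ bar1.1: E4 above D4
  R3 @ bar1.2: E4 above D4
  R3 @ bar1.3: E4 above D4
  R2 @ bar2.0: E3/D4 m7 -> F3/C5 P5 similar
  R7 @ bar2.0: D4->C5 leap 10st
  R4 @ bar3.0: E3/D4 m7 untreated
  R7 @ bar3.0: C5->D4 leap 10st
  R2 @ bar4.0: E3/B3 P5 -> G3/G4 P8 similar
  R3 @ bar4.0: G4 above F4
  R4 @ bar4.0: G3/F4 m7 untreated
  R3 @ bar4.1: G4 above F4
  R3 @ bar4.2: G4 above F4
  R3 @ bar4.3: G4 above F4
  R1 @ bar5.0: G3/G4 P8 -> A3/A4 P8 similar
  R1 @ bar7.0: F4/C5 P5 -> G4/D5 P5 similar

No (18 violations)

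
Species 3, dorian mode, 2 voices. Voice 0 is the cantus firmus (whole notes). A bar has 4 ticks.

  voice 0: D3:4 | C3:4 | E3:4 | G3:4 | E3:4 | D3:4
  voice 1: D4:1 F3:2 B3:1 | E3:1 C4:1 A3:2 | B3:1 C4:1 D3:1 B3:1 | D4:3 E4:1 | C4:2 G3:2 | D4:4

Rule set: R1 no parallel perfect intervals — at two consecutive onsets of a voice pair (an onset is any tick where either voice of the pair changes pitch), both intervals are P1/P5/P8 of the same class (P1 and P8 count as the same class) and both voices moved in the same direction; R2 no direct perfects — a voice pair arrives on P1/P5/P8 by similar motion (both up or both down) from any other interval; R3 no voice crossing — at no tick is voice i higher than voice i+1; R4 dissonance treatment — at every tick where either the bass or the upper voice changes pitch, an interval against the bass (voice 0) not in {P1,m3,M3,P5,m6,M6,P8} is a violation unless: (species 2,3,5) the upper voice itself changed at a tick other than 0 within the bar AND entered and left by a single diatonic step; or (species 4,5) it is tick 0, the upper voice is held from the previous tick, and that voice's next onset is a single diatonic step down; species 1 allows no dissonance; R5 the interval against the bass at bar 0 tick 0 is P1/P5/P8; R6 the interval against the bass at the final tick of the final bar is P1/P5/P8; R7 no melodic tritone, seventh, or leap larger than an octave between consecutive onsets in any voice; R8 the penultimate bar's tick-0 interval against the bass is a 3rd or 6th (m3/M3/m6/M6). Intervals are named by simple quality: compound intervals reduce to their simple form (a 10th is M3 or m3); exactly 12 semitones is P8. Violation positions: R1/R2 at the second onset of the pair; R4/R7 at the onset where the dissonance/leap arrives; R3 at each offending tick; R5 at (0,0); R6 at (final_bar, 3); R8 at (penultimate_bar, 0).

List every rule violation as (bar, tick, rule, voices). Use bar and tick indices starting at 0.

bar 0: v0=D3 v1=D4 downbeat P8
bar 1: v0=C3 v1=E3 downbeat M3
bar 2: v0=E3 v1=B3 downbeat P5
bar 3: v0=G3 v1=D4 downbeat P5
bar 4: v0=E3 v1=C4 downbeat m6
bar 5: v0=D3 v1=D4 downbeat P8
  -> R7 @ bar 0 tick 3 v(1,): F3->B3 leap 6st
  -> R2 @ bar 2 tick 0 v(0, 1): C3/A3 M6 -> E3/B3 P5 similar
  -> R3 @ bar 2 tick 2 v(0, 1): E3 above D3
  -> R4 @ bar 2 tick 2 v(0, 1): E3/D3 M2 untreated
  -> R7 @ bar 2 tick 2 v(1,): C4->D3 leap 10st
  -> R1 @ bar 3 tick 0 v(0, 1): E3/B3 P5 -> G3/D4 P5 similar

(0, 3, R7, (1,))
(2, 0, R2, (0, 1))
(2, 2, R3, (0, 1))
(2, 2, R4, (0, 1))
(2, 2, R7, (1,))
(3, 0, R1, (0, 1))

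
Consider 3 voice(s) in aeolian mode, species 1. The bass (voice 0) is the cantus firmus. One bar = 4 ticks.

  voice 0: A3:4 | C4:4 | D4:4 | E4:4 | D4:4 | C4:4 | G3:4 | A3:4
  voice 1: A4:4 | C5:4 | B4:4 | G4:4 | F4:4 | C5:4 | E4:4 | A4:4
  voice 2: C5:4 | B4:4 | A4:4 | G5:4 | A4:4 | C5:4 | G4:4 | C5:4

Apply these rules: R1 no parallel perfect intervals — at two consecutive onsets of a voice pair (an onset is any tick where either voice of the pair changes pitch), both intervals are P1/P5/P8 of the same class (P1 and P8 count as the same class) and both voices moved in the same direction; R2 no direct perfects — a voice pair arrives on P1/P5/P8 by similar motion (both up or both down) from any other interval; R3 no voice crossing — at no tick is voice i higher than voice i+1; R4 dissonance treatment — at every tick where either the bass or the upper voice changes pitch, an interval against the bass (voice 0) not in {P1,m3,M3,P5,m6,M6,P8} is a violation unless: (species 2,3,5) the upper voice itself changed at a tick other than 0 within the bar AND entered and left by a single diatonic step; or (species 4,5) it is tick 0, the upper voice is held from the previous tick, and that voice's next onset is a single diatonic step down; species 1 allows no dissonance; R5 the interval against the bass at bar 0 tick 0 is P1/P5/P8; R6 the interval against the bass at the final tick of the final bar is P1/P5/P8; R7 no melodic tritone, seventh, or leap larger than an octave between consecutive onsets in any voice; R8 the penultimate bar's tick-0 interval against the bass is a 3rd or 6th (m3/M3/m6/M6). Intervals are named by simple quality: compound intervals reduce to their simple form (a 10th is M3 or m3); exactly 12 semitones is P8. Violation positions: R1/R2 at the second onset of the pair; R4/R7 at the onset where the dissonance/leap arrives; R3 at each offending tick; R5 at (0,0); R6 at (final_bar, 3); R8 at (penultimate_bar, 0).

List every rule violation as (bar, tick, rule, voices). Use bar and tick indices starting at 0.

bar 0: v0=A3 v1=A4 v2=C5 downbeat m3
bar 1: v0=C4 v1=C5 v2=B4 downbeat M7
bar 2: v0=D4 v1=B4 v2=A4 downbeat P5
bar 3: v0=E4 v1=G4 v2=G5 downbeat m3
bar 4: v0=D4 v1=F4 v2=A4 downbeat P5
bar 5: v0=C4 v1=C5 v2=C5 downbeat P8
bar 6: v0=G3 v1=E4 v2=G4 downbeat P8
bar 7: v0=A3 v1=A4 v2=C5 downbeat m3
  -> R5 @ bar 0 tick 0 v(0, 2): opens on m3
  -> R1 @ bar 1 tick 0 v(0, 1): A3/A4 P8 -> C4/C5 P8 similar
  -> R3 @ bar 1 tick 0 v(1, 2): C5 above B4
  -> R4 @ bar 1 tick 0 v(0, 2): C4/B4 M7 untreated
  -> R3 @ bar 1 tick 1 v(1, 2): C5 above B4
  -> R3 @ bar 1 tick 2 v(1, 2): C5 above B4
  -> R3 @ bar 1 tick 3 v(1, 2): C5 above B4
  -> R3 @ bar 2 tick 0 v(1, 2): B4 above A4
  -> R3 @ bar 2 tick 1 v(1, 2): B4 above A4
  -> R3 @ bar 2 tick 2 v(1, 2): B4 above A4
  -> R3 @ bar 2 tick 3 v(1, 2): B4 above A4
  -> R7 @ bar 3 tick 0 v(2,): A4->G5 leap 10st
  -> R2 @ bar 4 tick 0 v(0, 2): E4/G5 m3 -> D4/A4 P5 similar
  -> R7 @ bar 4 tick 0 v(2,): G5->A4 leap 10st
  -> R2 @ bar 5 tick 0 v(1, 2): F4/A4 M3 -> C5/C5 P1 similar
  -> R1 @ bar 6 tick 0 v(0, 2): C4/C5 P8 -> G3/G4 P8 similar
  -> R8 @ bar 6 tick 0 v(0, 2): penult P8 not 3rd/6th
  -> R2 @ bar 7 tick 0 v(0, 1): G3/E4 M6 -> A3/A4 P8 similar
  -> R6 @ bar 7 tick 3 v(0, 2): closes on m3

(0, 0, R5, (0, 2))
(1, 0, R1, (0, 1))
(1, 0, R3, (1, 2))
(1, 0, R4, (0, 2))
(1, 1, R3, (1, 2))
(1, 2, R3, (1, 2))
(1, 3, R3, (1, 2))
(2, 0, R3, (1, 2))
(2, 1, R3, (1, 2))
(2, 2, R3, (1, 2))
(2, 3, R3, (1, 2))
(3, 0, R7, (2,))
(4, 0, R2, (0, 2))
(4, 0, R7, (2,))
(5, 0, R2, (1, 2))
(6, 0, R1, (0, 2))
(6, 0, R8, (0, 2))
(7, 0, R2, (0, 1))
(7, 3, R6, (0, 2))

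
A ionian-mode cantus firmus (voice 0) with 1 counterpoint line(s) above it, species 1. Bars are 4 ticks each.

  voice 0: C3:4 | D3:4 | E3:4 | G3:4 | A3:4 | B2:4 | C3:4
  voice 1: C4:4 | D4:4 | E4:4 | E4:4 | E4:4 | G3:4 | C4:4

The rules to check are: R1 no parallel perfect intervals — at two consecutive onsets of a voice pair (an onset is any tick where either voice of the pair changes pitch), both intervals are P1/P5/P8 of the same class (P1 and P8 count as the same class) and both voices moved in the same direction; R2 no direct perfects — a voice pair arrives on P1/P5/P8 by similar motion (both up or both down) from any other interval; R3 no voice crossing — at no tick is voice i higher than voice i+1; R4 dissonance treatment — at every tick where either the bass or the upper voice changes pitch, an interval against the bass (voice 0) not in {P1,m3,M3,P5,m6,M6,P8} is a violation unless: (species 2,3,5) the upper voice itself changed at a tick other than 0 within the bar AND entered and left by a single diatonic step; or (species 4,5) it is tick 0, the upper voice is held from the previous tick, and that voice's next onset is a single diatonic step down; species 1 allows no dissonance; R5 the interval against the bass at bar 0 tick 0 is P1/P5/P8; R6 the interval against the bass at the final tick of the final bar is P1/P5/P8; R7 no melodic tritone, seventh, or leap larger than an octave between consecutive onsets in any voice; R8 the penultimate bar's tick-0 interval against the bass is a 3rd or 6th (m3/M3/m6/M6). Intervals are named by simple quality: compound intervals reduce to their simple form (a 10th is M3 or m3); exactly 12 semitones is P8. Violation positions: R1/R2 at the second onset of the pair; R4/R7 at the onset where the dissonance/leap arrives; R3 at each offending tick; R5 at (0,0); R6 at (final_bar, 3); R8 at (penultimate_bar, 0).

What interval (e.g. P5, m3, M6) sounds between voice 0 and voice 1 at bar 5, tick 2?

m6

voice 0=B2 voice 1=G3 -> m6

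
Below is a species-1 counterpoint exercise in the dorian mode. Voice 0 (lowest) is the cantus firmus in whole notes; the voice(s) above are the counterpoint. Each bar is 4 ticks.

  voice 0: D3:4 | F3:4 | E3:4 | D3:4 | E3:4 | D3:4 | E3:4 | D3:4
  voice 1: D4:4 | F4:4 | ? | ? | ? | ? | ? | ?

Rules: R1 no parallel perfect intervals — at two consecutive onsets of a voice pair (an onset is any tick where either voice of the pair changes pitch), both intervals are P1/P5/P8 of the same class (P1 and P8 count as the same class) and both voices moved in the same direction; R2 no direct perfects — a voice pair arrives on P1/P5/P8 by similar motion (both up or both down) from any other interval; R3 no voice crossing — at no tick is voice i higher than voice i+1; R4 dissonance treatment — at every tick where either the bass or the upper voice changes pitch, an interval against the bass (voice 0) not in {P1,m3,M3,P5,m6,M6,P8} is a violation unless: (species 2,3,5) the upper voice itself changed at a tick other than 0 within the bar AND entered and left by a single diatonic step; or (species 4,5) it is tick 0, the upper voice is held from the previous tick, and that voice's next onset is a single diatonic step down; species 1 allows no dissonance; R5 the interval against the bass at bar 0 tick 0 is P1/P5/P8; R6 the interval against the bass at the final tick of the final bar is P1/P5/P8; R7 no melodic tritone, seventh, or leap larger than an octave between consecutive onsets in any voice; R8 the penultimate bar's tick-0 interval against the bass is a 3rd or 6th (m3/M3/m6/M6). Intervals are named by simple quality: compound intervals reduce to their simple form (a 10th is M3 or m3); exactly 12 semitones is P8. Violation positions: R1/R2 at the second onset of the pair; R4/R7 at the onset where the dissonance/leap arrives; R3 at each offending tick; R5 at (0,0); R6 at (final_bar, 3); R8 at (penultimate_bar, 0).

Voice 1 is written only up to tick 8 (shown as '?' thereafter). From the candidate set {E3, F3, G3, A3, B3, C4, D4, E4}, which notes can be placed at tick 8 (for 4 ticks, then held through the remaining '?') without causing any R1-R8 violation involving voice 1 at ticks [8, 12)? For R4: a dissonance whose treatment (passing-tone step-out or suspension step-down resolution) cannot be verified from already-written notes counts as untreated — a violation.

E3: violates R1,R7
F3: violates R4
G3: violates R7
A3: violates R4
B3: violates R2,R7
C4: legal
D4: violates R4
E4: violates R1

{C4}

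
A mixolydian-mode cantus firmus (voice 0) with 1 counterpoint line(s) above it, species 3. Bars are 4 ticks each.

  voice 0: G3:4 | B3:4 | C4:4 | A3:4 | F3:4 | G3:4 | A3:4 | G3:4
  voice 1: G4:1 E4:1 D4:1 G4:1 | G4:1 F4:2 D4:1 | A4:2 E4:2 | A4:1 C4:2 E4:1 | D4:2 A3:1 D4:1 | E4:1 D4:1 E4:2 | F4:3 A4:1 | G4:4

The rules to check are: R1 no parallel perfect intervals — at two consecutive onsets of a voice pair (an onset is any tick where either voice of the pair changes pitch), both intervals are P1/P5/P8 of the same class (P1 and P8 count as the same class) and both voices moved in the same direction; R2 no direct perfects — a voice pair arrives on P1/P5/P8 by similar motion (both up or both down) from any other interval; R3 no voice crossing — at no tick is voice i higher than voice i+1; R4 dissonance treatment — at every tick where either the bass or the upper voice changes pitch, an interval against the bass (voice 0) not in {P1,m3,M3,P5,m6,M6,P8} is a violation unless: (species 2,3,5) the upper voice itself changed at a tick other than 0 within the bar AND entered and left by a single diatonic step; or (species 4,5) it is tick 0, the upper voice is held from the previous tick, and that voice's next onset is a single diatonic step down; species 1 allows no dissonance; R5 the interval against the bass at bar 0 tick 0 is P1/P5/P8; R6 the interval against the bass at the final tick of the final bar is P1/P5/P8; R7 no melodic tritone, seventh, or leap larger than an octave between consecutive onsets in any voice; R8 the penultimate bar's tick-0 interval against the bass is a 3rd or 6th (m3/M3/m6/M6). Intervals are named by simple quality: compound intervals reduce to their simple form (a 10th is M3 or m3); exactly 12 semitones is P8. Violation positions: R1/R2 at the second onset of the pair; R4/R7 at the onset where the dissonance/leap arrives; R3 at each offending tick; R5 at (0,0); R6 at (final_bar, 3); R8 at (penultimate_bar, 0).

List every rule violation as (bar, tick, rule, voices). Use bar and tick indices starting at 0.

bar 0: v0=G3 v1=G4 downbeat P8
bar 1: v0=B3 v1=G4 downbeat m6
bar 2: v0=C4 v1=A4 downbeat M6
bar 3: v0=A3 v1=A4 downbeat P8
bar 4: v0=F3 v1=D4 downbeat M6
bar 5: v0=G3 v1=E4 downbeat M6
bar 6: v0=A3 v1=F4 downbeat m6
bar 7: v0=G3 v1=G4 downbeat P8
  -> R4 @ bar 1 tick 1 v(0, 1): B3/F4 TT untreated
  -> R1 @ bar 7 tick 0 v(0, 1): A3/A4 P8 -> G3/G4 P8 similar

(1, 1, R4, (0, 1))
(7, 0, R1, (0, 1))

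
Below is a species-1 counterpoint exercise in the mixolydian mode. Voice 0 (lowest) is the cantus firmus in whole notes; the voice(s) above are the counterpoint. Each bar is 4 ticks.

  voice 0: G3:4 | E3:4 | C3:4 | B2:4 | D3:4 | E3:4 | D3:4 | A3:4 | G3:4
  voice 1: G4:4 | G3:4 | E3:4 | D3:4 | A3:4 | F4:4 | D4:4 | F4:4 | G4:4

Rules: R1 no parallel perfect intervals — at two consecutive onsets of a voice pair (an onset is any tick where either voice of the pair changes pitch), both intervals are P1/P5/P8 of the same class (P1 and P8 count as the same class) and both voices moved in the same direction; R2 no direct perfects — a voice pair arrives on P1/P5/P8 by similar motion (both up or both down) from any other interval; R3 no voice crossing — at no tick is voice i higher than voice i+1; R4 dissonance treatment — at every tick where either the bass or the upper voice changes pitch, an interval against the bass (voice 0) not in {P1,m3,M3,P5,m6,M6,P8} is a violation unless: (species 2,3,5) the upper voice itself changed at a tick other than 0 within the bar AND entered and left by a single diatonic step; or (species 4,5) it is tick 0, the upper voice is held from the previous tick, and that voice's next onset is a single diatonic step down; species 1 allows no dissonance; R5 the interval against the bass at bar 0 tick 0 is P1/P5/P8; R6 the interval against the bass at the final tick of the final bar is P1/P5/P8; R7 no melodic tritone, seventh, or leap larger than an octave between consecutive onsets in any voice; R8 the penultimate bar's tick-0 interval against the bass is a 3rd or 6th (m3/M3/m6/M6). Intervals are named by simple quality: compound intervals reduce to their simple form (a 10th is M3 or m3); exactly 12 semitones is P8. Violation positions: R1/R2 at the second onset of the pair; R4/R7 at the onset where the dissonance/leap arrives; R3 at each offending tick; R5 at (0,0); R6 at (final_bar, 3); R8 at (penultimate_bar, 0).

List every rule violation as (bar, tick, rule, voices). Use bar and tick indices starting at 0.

(4, 0, R2, (0, 1))
(5, 0, R4, (0, 1))
(6, 0, R2, (0, 1))

bar 0: v0=G3 v1=G4 downbeat P8
bar 1: v0=E3 v1=G3 downbeat m3
bar 2: v0=C3 v1=E3 downbeat M3
bar 3: v0=B2 v1=D3 downbeat m3
bar 4: v0=D3 v1=A3 downbeat P5
bar 5: v0=E3 v1=F4 downbeat m2
bar 6: v0=D3 v1=D4 downbeat P8
bar 7: v0=A3 v1=F4 downbeat m6
bar 8: v0=G3 v1=G4 downbeat P8
  -> R2 @ bar 4 tick 0 v(0, 1): B2/D3 m3 -> D3/A3 P5 similar
  -> R4 @ bar 5 tick 0 v(0, 1): E3/F4 m2 untreated
  -> R2 @ bar 6 tick 0 v(0, 1): E3/F4 m2 -> D3/D4 P8 similar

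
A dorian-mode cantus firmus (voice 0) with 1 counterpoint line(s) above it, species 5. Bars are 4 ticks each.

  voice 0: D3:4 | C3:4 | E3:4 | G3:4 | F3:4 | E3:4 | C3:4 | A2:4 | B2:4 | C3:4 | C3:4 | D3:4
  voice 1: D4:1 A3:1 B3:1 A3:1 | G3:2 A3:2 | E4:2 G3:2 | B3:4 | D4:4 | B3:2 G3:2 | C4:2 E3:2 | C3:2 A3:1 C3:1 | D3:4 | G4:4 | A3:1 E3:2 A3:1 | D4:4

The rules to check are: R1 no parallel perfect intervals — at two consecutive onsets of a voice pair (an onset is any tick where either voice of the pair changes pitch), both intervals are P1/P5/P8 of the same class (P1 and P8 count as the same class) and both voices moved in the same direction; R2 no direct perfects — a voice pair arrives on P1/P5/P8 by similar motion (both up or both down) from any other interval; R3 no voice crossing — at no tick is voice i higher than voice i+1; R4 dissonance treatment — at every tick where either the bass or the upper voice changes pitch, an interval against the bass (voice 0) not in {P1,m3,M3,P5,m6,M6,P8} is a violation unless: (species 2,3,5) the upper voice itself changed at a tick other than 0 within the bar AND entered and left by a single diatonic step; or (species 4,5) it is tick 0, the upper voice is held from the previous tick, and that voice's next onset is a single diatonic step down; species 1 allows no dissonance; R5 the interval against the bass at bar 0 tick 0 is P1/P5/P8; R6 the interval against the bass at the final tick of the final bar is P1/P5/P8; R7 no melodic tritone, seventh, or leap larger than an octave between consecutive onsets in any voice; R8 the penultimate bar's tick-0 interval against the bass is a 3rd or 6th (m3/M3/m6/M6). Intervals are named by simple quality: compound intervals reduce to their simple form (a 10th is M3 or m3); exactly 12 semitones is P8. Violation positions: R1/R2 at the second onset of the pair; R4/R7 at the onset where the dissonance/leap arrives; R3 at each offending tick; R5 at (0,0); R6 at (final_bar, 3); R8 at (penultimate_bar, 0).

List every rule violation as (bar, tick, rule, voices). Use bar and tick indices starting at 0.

bar 0: v0=D3 v1=D4 downbeat P8
bar 1: v0=C3 v1=G3 downbeat P5
bar 2: v0=E3 v1=E4 downbeat P8
bar 3: v0=G3 v1=B3 downbeat M3
bar 4: v0=F3 v1=D4 downbeat M6
bar 5: v0=E3 v1=B3 downbeat P5
bar 6: v0=C3 v1=C4 downbeat P8
bar 7: v0=A2 v1=C3 downbeat m3
bar 8: v0=B2 v1=D3 downbeat m3
bar 9: v0=C3 v1=G4 downbeat P5
bar 10: v0=C3 v1=A3 downbeat M6
bar 11: v0=D3 v1=D4 downbeat P8
  -> R1 @ bar 1 tick 0 v(0, 1): D3/A3 P5 -> C3/G3 P5 similar
  -> R2 @ bar 2 tick 0 v(0, 1): C3/A3 M6 -> E3/E4 P8 similar
  -> R2 @ bar 5 tick 0 v(0, 1): F3/D4 M6 -> E3/B3 P5 similar
  -> R2 @ bar 9 tick 0 v(0, 1): B2/D3 m3 -> C3/G4 P5 similar
  -> R7 @ bar 9 tick 0 v(1,): D3->G4 leap 17st
  -> R7 @ bar 10 tick 0 v(1,): G4->A3 leap 10st
  -> R2 @ bar 11 tick 0 v(0, 1): C3/A3 M6 -> D3/D4 P8 similar

(1, 0, R1, (0, 1))
(2, 0, R2, (0, 1))
(5, 0, R2, (0, 1))
(9, 0, R2, (0, 1))
(9, 0, R7, (1,))
(10, 0, R7, (1,))
(11, 0, R2, (0, 1))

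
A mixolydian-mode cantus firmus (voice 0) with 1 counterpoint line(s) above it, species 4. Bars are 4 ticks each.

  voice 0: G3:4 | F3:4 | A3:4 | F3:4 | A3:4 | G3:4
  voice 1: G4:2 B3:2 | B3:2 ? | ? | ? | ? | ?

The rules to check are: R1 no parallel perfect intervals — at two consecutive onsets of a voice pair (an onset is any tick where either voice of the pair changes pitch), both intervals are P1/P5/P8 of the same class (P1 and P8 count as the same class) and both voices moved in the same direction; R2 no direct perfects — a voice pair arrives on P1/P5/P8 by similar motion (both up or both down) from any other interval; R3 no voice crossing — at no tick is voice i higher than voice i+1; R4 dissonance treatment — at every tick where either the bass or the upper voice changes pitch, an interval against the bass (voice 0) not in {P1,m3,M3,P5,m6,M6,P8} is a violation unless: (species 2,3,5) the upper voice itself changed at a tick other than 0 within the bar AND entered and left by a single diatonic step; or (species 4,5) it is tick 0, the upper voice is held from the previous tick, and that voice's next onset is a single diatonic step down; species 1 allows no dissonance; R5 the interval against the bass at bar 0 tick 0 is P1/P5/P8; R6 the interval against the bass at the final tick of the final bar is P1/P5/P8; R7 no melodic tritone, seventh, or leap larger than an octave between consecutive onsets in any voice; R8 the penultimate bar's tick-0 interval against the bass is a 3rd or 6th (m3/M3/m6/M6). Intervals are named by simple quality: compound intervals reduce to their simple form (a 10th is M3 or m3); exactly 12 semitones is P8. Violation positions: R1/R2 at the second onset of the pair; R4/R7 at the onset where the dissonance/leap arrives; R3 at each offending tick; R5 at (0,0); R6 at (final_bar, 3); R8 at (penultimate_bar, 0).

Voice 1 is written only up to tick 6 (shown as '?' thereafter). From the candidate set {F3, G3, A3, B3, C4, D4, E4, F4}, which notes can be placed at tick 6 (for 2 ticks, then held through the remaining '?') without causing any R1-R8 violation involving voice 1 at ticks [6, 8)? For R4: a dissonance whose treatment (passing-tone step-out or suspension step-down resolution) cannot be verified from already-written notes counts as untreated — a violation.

{A3, B3, C4, D4}

F3: violates R7
G3: violates R4
A3: legal
B3: legal
C4: legal
D4: legal
E4: violates R4
F4: violates R7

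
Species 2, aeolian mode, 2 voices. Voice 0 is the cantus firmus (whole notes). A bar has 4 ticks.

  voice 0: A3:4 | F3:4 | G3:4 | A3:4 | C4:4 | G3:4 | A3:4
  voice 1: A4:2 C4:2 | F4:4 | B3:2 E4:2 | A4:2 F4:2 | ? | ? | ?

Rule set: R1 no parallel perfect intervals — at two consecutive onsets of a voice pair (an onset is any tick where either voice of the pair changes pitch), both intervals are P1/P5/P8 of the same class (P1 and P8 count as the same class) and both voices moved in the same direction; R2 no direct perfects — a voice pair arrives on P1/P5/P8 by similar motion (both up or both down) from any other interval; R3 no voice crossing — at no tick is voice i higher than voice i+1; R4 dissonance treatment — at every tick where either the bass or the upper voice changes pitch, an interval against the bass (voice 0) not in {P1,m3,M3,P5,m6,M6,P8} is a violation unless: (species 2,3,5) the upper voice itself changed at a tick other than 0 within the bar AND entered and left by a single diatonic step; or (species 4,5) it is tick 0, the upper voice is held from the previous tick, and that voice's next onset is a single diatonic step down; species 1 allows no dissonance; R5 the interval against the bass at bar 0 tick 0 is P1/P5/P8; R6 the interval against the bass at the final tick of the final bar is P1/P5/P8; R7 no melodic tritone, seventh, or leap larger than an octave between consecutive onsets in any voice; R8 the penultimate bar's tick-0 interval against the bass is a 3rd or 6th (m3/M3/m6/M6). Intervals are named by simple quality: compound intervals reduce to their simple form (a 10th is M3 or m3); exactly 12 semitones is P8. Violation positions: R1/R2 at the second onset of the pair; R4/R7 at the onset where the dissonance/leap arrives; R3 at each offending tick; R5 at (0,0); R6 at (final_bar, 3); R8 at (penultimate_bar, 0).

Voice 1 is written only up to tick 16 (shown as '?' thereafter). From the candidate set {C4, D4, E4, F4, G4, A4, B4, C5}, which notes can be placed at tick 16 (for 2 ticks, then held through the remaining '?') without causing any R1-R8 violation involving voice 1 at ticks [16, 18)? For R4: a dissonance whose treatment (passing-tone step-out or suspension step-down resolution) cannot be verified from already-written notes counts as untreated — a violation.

{A4, C4, E4}

C4: legal
D4: violates R4
E4: legal
F4: violates R4
G4: violates R2
A4: legal
B4: violates R4,R7
C5: violates R2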